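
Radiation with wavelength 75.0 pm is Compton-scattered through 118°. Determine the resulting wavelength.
78.5654 pm

Using the Compton scattering formula:
λ' = λ + Δλ = λ + λ_C(1 - cos θ)

Given:
- Initial wavelength λ = 75.0 pm
- Scattering angle θ = 118°
- Compton wavelength λ_C ≈ 2.4263 pm

Calculate the shift:
Δλ = 2.4263 × (1 - cos(118°))
Δλ = 2.4263 × 1.4695
Δλ = 3.5654 pm

Final wavelength:
λ' = 75.0 + 3.5654 = 78.5654 pm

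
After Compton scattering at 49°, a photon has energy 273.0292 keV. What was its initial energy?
334.5000 keV

Convert final energy to wavelength (hc ≈ 1239.842 keV·pm):
λ' = hc/E' = 1239.842 / 273.0292 = 4.5411 pm

Calculate the Compton shift:
Δλ = λ_C(1 - cos(49°))
Δλ = 2.4263 × (1 - cos(49°))
Δλ = 0.8345 pm

Initial wavelength:
λ = λ' - Δλ = 4.5411 - 0.8345 = 3.7066 pm

Initial energy:
E = hc/λ = 1239.842 / 3.7066 = 334.5000 keV

(Intermediate values are shown rounded; full precision is carried through to the final answer.)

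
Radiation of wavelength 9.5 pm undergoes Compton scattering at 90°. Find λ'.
11.9263 pm

Using the Compton formula: λ' = λ + λ_C(1 − cos θ)

For θ = 90°, cos θ = 0 (exact) = 0.0000, so:
1 − cos 90° = 1 − (0) = 1.0000

Δλ = λ_C × 1.0000 = 2.4263 × 1.0000 = 2.4263 pm

λ' = 9.5 + 2.4263 = 11.9263 pm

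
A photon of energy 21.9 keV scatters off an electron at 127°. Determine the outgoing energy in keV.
20.4932 keV

First convert energy to wavelength:
λ = hc/E, with hc ≈ 1239.842 keV·pm (i.e. 1239.842 eV·nm)

For E = 21.9 keV = 21900 eV:
λ = 1239.842 keV·pm / 21.9 keV
λ = 56.6138 pm

Calculate the Compton shift:
Δλ = λ_C(1 - cos(127°)) = 2.4263 × 1.6018
Δλ = 3.8865 pm

Final wavelength:
λ' = 56.6138 + 3.8865 = 60.5003 pm

Final energy:
E' = hc/λ' = 1239.842 / 60.5003 = 20.4932 keV

(Intermediate values are shown rounded; full precision is carried through to the final answer.)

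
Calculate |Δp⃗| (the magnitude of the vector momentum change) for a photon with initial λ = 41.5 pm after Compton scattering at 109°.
2.5071e-23 kg·m/s

Photon momentum magnitude is p = h/λ.

Initial momentum:
p₀ = h/λ = 6.6261e-34/4.1500e-11 = 1.5966e-23 kg·m/s

After scattering:
λ' = λ + Δλ = 41.5 + 3.2162 = 44.7162 pm
p' = h/λ' = 6.6261e-34/4.4716e-11 = 1.4818e-23 kg·m/s

Momentum is a vector; the scattered photon's direction makes angle θ = 109° with the incident direction. The magnitude of the vector change Δp⃗ = p⃗₀ − p⃗' is found from the law of cosines:
|Δp⃗|² = p₀² + p'² − 2p₀p'cos θ
|Δp⃗|² = (1.5966e-23)² + (1.4818e-23)² − 2·1.5966e-23·1.4818e-23·cos(109°)
|Δp⃗| = 2.5071e-23 kg·m/s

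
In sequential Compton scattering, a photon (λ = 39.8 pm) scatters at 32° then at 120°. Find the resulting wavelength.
43.8081 pm

Apply Compton shift twice:

First scattering at θ₁ = 32°:
Δλ₁ = λ_C(1 - cos(32°))
Δλ₁ = 2.4263 × 0.1520
Δλ₁ = 0.3687 pm

After first scattering:
λ₁ = 39.8 + 0.3687 = 40.1687 pm

Second scattering at θ₂ = 120°:
Δλ₂ = λ_C(1 - cos(120°))
Δλ₂ = 2.4263 × 1.5000
Δλ₂ = 3.6395 pm

Final wavelength:
λ₂ = 40.1687 + 3.6395 = 43.8081 pm

Total shift: Δλ_total = 0.3687 + 3.6395 = 4.0081 pm

(Intermediate values are shown rounded; full precision is carried through to the final answer.)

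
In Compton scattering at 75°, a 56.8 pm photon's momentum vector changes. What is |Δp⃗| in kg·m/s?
1.3988e-23 kg·m/s

Photon momentum magnitude is p = h/λ.

Initial momentum:
p₀ = h/λ = 6.6261e-34/5.6800e-11 = 1.1666e-23 kg·m/s

After scattering:
λ' = λ + Δλ = 56.8 + 1.7983 = 58.5983 pm
p' = h/λ' = 6.6261e-34/5.8598e-11 = 1.1308e-23 kg·m/s

Momentum is a vector; the scattered photon's direction makes angle θ = 75° with the incident direction. The magnitude of the vector change Δp⃗ = p⃗₀ − p⃗' is found from the law of cosines:
|Δp⃗|² = p₀² + p'² − 2p₀p'cos θ
|Δp⃗|² = (1.1666e-23)² + (1.1308e-23)² − 2·1.1666e-23·1.1308e-23·cos(75°)
|Δp⃗| = 1.3988e-23 kg·m/s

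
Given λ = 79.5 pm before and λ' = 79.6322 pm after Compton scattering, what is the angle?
19.00°

First find the wavelength shift:
Δλ = λ' - λ = 79.6322 - 79.5 = 0.1322 pm

Using Δλ = λ_C(1 - cos θ), with λ_C = h/(m_e·c) ≈ 2.42631024 pm:
cos θ = 1 - Δλ/λ_C
cos θ = 1 - 0.1322/2.42631024
cos θ = 0.945514

θ = arccos(0.945514)
θ = 19.00°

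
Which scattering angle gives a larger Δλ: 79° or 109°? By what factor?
109° produces the larger shift by a factor of 1.638

Calculate both shifts using Δλ = λ_C(1 - cos θ):

For θ₁ = 79°:
Δλ₁ = 2.4263 × (1 - cos(79°))
Δλ₁ = 2.4263 × 0.8092
Δλ₁ = 1.9633 pm

For θ₂ = 109°:
Δλ₂ = 2.4263 × (1 - cos(109°))
Δλ₂ = 2.4263 × 1.3256
Δλ₂ = 3.2162 pm

The 109° angle produces the larger shift.
Ratio: 3.2162/1.9633 = 1.638

(Intermediate values are shown rounded; full precision is carried through to the final answer.)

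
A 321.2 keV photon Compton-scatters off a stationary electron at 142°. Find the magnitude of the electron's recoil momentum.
2.4055e-22 kg·m/s

The electron is initially at rest, so by conservation of momentum:
p⃗_e = p⃗₀ − p⃗'  (incident photon momentum minus scattered photon momentum)

Photon momentum magnitudes (p = h/λ = E/c):
λ₀ = hc/E₀ = 3.8600 pm → p₀ = h/λ₀ = 1.7166e-22 kg·m/s
Δλ = λ_C(1 − cos 142°) = 4.3383 pm
λ' = 8.1983 pm → p' = h/λ' = 8.0822e-23 kg·m/s

The scattered photon makes angle θ = 142° with the incident direction, so by the law of cosines:
|p⃗_e|² = p₀² + p'² − 2p₀p'cos θ
|p⃗_e|² = (1.7166e-22)² + (8.0822e-23)² − 2·1.7166e-22·8.0822e-23·cos(142°)
|p⃗_e| = 2.4055e-22 kg·m/s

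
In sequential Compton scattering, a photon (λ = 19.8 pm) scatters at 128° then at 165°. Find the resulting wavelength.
28.4900 pm

Apply Compton shift twice:

First scattering at θ₁ = 128°:
Δλ₁ = λ_C(1 - cos(128°))
Δλ₁ = 2.4263 × 1.6157
Δλ₁ = 3.9201 pm

After first scattering:
λ₁ = 19.8 + 3.9201 = 23.7201 pm

Second scattering at θ₂ = 165°:
Δλ₂ = λ_C(1 - cos(165°))
Δλ₂ = 2.4263 × 1.9659
Δλ₂ = 4.7699 pm

Final wavelength:
λ₂ = 23.7201 + 4.7699 = 28.4900 pm

Total shift: Δλ_total = 3.9201 + 4.7699 = 8.6900 pm

(Intermediate values are shown rounded; full precision is carried through to the final answer.)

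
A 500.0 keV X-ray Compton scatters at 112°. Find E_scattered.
213.2179 keV

First convert energy to wavelength:
λ = hc/E, with hc ≈ 1239.842 keV·pm (i.e. 1239.842 eV·nm)

For E = 500.0 keV = 500000 eV:
λ = 1239.842 keV·pm / 500.0 keV
λ = 2.4797 pm

Calculate the Compton shift:
Δλ = λ_C(1 - cos(112°)) = 2.4263 × 1.3746
Δλ = 3.3352 pm

Final wavelength:
λ' = 2.4797 + 3.3352 = 5.8149 pm

Final energy:
E' = hc/λ' = 1239.842 / 5.8149 = 213.2179 keV

(Intermediate values are shown rounded; full precision is carried through to the final answer.)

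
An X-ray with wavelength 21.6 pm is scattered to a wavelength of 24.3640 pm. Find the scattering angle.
98.00°

First find the wavelength shift:
Δλ = λ' - λ = 24.3640 - 21.6 = 2.7640 pm

Using Δλ = λ_C(1 - cos θ), with λ_C = h/(m_e·c) ≈ 2.42631024 pm:
cos θ = 1 - Δλ/λ_C
cos θ = 1 - 2.7640/2.42631024
cos θ = -0.139178

θ = arccos(-0.139178)
θ = 98.00°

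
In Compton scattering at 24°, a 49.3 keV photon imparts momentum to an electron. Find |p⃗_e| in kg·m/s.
1.0913e-23 kg·m/s

The electron is initially at rest, so by conservation of momentum:
p⃗_e = p⃗₀ − p⃗'  (incident photon momentum minus scattered photon momentum)

Photon momentum magnitudes (p = h/λ = E/c):
λ₀ = hc/E₀ = 25.1489 pm → p₀ = h/λ₀ = 2.6347e-23 kg·m/s
Δλ = λ_C(1 − cos 24°) = 0.2098 pm
λ' = 25.3587 pm → p' = h/λ' = 2.6129e-23 kg·m/s

The scattered photon makes angle θ = 24° with the incident direction, so by the law of cosines:
|p⃗_e|² = p₀² + p'² − 2p₀p'cos θ
|p⃗_e|² = (2.6347e-23)² + (2.6129e-23)² − 2·2.6347e-23·2.6129e-23·cos(24°)
|p⃗_e| = 1.0913e-23 kg·m/s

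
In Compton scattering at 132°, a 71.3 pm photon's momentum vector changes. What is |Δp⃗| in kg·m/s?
1.6525e-23 kg·m/s

Photon momentum magnitude is p = h/λ.

Initial momentum:
p₀ = h/λ = 6.6261e-34/7.1300e-11 = 9.2932e-24 kg·m/s

After scattering:
λ' = λ + Δλ = 71.3 + 4.0498 = 75.3498 pm
p' = h/λ' = 6.6261e-34/7.5350e-11 = 8.7937e-24 kg·m/s

Momentum is a vector; the scattered photon's direction makes angle θ = 132° with the incident direction. The magnitude of the vector change Δp⃗ = p⃗₀ − p⃗' is found from the law of cosines:
|Δp⃗|² = p₀² + p'² − 2p₀p'cos θ
|Δp⃗|² = (9.2932e-24)² + (8.7937e-24)² − 2·9.2932e-24·8.7937e-24·cos(132°)
|Δp⃗| = 1.6525e-23 kg·m/s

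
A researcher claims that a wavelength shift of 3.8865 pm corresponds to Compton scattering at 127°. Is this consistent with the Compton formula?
Yes, consistent

Calculate the expected shift for θ = 127°:

Δλ_expected = λ_C(1 - cos(127°))
Δλ_expected = 2.4263 × (1 - cos(127°))
Δλ_expected = 2.4263 × 1.6018
Δλ_expected = 3.8865 pm

Given shift: 3.8865 pm
Expected shift: 3.8865 pm
Difference: 0.0000 pm

The values match. This is consistent with Compton scattering at the stated angle.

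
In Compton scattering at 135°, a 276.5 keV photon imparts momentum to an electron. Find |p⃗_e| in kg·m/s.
2.0926e-22 kg·m/s

The electron is initially at rest, so by conservation of momentum:
p⃗_e = p⃗₀ − p⃗'  (incident photon momentum minus scattered photon momentum)

Photon momentum magnitudes (p = h/λ = E/c):
λ₀ = hc/E₀ = 4.4841 pm → p₀ = h/λ₀ = 1.4777e-22 kg·m/s
Δλ = λ_C(1 − cos 135°) = 4.1420 pm
λ' = 8.6260 pm → p' = h/λ' = 7.6815e-23 kg·m/s

The scattered photon makes angle θ = 135° with the incident direction, so by the law of cosines:
|p⃗_e|² = p₀² + p'² − 2p₀p'cos θ
|p⃗_e|² = (1.4777e-22)² + (7.6815e-23)² − 2·1.4777e-22·7.6815e-23·cos(135°)
|p⃗_e| = 2.0926e-22 kg·m/s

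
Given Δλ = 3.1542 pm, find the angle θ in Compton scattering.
107.46°

From the Compton formula Δλ = λ_C(1 - cos θ), we can solve for θ:

cos θ = 1 - Δλ/λ_C

Given:
- Δλ = 3.1542 pm
- λ_C = h/(m_e·c) ≈ 2.42631024 pm

cos θ = 1 - 3.1542/2.42631024
cos θ = 1 - 1.299999
cos θ = -0.299999

θ = arccos(-0.299999)
θ = 107.46°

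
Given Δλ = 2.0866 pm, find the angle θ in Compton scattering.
81.95°

From the Compton formula Δλ = λ_C(1 - cos θ), we can solve for θ:

cos θ = 1 - Δλ/λ_C

Given:
- Δλ = 2.0866 pm
- λ_C = h/(m_e·c) ≈ 2.42631024 pm

cos θ = 1 - 2.0866/2.42631024
cos θ = 1 - 0.859989
cos θ = 0.140011

θ = arccos(0.140011)
θ = 81.95°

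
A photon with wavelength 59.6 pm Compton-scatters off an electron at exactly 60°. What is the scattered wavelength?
60.8132 pm

Using the Compton formula: λ' = λ + λ_C(1 − cos θ)

For θ = 60°, cos θ = 1/2 (exact) = 0.5000, so:
1 − cos 60° = 1 − (1/2) = 0.5000

Δλ = λ_C × 0.5000 = 2.4263 × 0.5000 = 1.2132 pm

λ' = 59.6 + 1.2132 = 60.8132 pm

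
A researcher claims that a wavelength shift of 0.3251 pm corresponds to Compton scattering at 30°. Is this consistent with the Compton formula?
Yes, consistent

Calculate the expected shift for θ = 30°:

Δλ_expected = λ_C(1 - cos(30°))
Δλ_expected = 2.4263 × (1 - cos(30°))
Δλ_expected = 2.4263 × 0.1340
Δλ_expected = 0.3251 pm

Given shift: 0.3251 pm
Expected shift: 0.3251 pm
Difference: 0.0000 pm

The values match. This is consistent with Compton scattering at the stated angle.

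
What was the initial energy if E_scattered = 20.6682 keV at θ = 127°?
22.1000 keV

Convert final energy to wavelength (hc ≈ 1239.842 keV·pm):
λ' = hc/E' = 1239.842 / 20.6682 = 59.9879 pm

Calculate the Compton shift:
Δλ = λ_C(1 - cos(127°))
Δλ = 2.4263 × (1 - cos(127°))
Δλ = 3.8865 pm

Initial wavelength:
λ = λ' - Δλ = 59.9879 - 3.8865 = 56.1014 pm

Initial energy:
E = hc/λ = 1239.842 / 56.1014 = 22.1000 keV

(Intermediate values are shown rounded; full precision is carried through to the final answer.)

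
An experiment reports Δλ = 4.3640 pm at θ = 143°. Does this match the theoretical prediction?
Yes, consistent

Calculate the expected shift for θ = 143°:

Δλ_expected = λ_C(1 - cos(143°))
Δλ_expected = 2.4263 × (1 - cos(143°))
Δλ_expected = 2.4263 × 1.7986
Δλ_expected = 4.3640 pm

Given shift: 4.3640 pm
Expected shift: 4.3640 pm
Difference: 0.0000 pm

The values match. This is consistent with Compton scattering at the stated angle.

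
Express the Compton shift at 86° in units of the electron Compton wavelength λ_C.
0.9302 λ_C

The Compton shift formula is:
Δλ = λ_C(1 - cos θ)

Dividing both sides by λ_C:
Δλ/λ_C = 1 - cos θ

For θ = 86°:
Δλ/λ_C = 1 - cos(86°)
Δλ/λ_C = 1 - 0.0698
Δλ/λ_C = 0.9302

This means the shift is 0.9302 × λ_C = 2.2571 pm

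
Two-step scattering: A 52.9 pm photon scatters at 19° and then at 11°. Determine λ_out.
53.0768 pm

Apply Compton shift twice:

First scattering at θ₁ = 19°:
Δλ₁ = λ_C(1 - cos(19°))
Δλ₁ = 2.4263 × 0.0545
Δλ₁ = 0.1322 pm

After first scattering:
λ₁ = 52.9 + 0.1322 = 53.0322 pm

Second scattering at θ₂ = 11°:
Δλ₂ = λ_C(1 - cos(11°))
Δλ₂ = 2.4263 × 0.0184
Δλ₂ = 0.0446 pm

Final wavelength:
λ₂ = 53.0322 + 0.0446 = 53.0768 pm

Total shift: Δλ_total = 0.1322 + 0.0446 = 0.1768 pm

(Intermediate values are shown rounded; full precision is carried through to the final answer.)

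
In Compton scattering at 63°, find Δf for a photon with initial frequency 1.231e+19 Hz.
6.351e+17 Hz (decrease)

Convert frequency to wavelength (c = 299792458 m/s):
λ₀ = c/f₀ = 299792458/1.231e+19 = 2.4353571e-11 m = 24.3536 pm

Calculate Compton shift:
Δλ = λ_C(1 - cos(63°)) = 1.3248 pm

Final wavelength:
λ' = λ₀ + Δλ = 24.3536 + 1.3248 = 25.6784 pm

Final frequency:
f' = c/λ' = 299792458/2.5678359e-11 = 1.1674907e+19 Hz

Frequency shift (decrease):
Δf = f₀ - f' = 1.231e+19 - 1.1674907e+19 = 6.351e+17 Hz

(Intermediate values are shown rounded; full precision is carried through to the final answer.)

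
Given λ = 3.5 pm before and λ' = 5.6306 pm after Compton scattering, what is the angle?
83.00°

First find the wavelength shift:
Δλ = λ' - λ = 5.6306 - 3.5 = 2.1306 pm

Using Δλ = λ_C(1 - cos θ), with λ_C = h/(m_e·c) ≈ 2.42631024 pm:
cos θ = 1 - Δλ/λ_C
cos θ = 1 - 2.1306/2.42631024
cos θ = 0.121877

θ = arccos(0.121877)
θ = 83.00°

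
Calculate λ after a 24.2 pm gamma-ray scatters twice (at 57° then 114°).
28.7180 pm

Apply Compton shift twice:

First scattering at θ₁ = 57°:
Δλ₁ = λ_C(1 - cos(57°))
Δλ₁ = 2.4263 × 0.4554
Δλ₁ = 1.1048 pm

After first scattering:
λ₁ = 24.2 + 1.1048 = 25.3048 pm

Second scattering at θ₂ = 114°:
Δλ₂ = λ_C(1 - cos(114°))
Δλ₂ = 2.4263 × 1.4067
Δλ₂ = 3.4132 pm

Final wavelength:
λ₂ = 25.3048 + 3.4132 = 28.7180 pm

Total shift: Δλ_total = 1.1048 + 3.4132 = 4.5180 pm

(Intermediate values are shown rounded; full precision is carried through to the final answer.)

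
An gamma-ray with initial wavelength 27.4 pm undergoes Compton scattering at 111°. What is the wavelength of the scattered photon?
30.6958 pm

Using the Compton scattering formula:
λ' = λ + Δλ = λ + λ_C(1 - cos θ)

Given:
- Initial wavelength λ = 27.4 pm
- Scattering angle θ = 111°
- Compton wavelength λ_C ≈ 2.4263 pm

Calculate the shift:
Δλ = 2.4263 × (1 - cos(111°))
Δλ = 2.4263 × 1.3584
Δλ = 3.2958 pm

Final wavelength:
λ' = 27.4 + 3.2958 = 30.6958 pm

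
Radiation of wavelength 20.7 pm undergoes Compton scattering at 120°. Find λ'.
24.3395 pm

Using the Compton formula: λ' = λ + λ_C(1 − cos θ)

For θ = 120°, cos θ = -1/2 (exact) = -0.5000, so:
1 − cos 120° = 1 − (-1/2) = 1.5000

Δλ = λ_C × 1.5000 = 2.4263 × 1.5000 = 3.6395 pm

λ' = 20.7 + 3.6395 = 24.3395 pm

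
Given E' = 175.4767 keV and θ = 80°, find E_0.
245.0000 keV

Convert final energy to wavelength (hc ≈ 1239.842 keV·pm):
λ' = hc/E' = 1239.842 / 175.4767 = 7.0656 pm

Calculate the Compton shift:
Δλ = λ_C(1 - cos(80°))
Δλ = 2.4263 × (1 - cos(80°))
Δλ = 2.0050 pm

Initial wavelength:
λ = λ' - Δλ = 7.0656 - 2.0050 = 5.0606 pm

Initial energy:
E = hc/λ = 1239.842 / 5.0606 = 245.0000 keV

(Intermediate values are shown rounded; full precision is carried through to the final answer.)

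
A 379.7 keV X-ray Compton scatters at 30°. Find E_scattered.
345.3230 keV

First convert energy to wavelength:
λ = hc/E, with hc ≈ 1239.842 keV·pm (i.e. 1239.842 eV·nm)

For E = 379.7 keV = 379700 eV:
λ = 1239.842 keV·pm / 379.7 keV
λ = 3.2653 pm

Calculate the Compton shift:
Δλ = λ_C(1 - cos(30°)) = 2.4263 × 0.1340
Δλ = 0.3251 pm

Final wavelength:
λ' = 3.2653 + 0.3251 = 3.5904 pm

Final energy:
E' = hc/λ' = 1239.842 / 3.5904 = 345.3230 keV

(Intermediate values are shown rounded; full precision is carried through to the final answer.)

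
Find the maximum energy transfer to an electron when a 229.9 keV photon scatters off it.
108.8877 keV

Maximum energy transfer occurs at θ = 180° (backscattering).

Initial photon: E₀ = 229.9 keV → λ₀ = 5.3930 pm

Maximum Compton shift (at 180°):
Δλ_max = 2λ_C = 2 × 2.4263 = 4.8526 pm

Final wavelength:
λ' = 5.3930 + 4.8526 = 10.2456 pm

Minimum photon energy (maximum energy to electron):
E'_min = hc/λ' = 121.0123 keV

Maximum electron kinetic energy:
K_max = E₀ - E'_min = 229.9000 - 121.0123 = 108.8877 keV

(Intermediate values are shown rounded; full precision is carried through to the final answer.)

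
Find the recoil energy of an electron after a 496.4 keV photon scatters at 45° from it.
109.9538 keV

By energy conservation: K_e = E_initial - E_final

First find the scattered photon energy:
Initial wavelength: λ = hc/E = 2.4977 pm
Compton shift: Δλ = λ_C(1 - cos(45°)) = 0.7106 pm
Final wavelength: λ' = 2.4977 + 0.7106 = 3.2083 pm
Final photon energy: E' = hc/λ' = 386.4462 keV

Electron kinetic energy:
K_e = E - E' = 496.4000 - 386.4462 = 109.9538 keV

(Intermediate values are shown rounded; full precision is carried through to the final answer.)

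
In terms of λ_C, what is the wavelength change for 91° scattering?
1.0175 λ_C

The Compton shift formula is:
Δλ = λ_C(1 - cos θ)

Dividing both sides by λ_C:
Δλ/λ_C = 1 - cos θ

For θ = 91°:
Δλ/λ_C = 1 - cos(91°)
Δλ/λ_C = 1 - -0.0175
Δλ/λ_C = 1.0175

This means the shift is 1.0175 × λ_C = 2.4687 pm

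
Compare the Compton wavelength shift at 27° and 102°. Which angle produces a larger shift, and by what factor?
102° produces the larger shift by a factor of 11.082

Calculate both shifts using Δλ = λ_C(1 - cos θ):

For θ₁ = 27°:
Δλ₁ = 2.4263 × (1 - cos(27°))
Δλ₁ = 2.4263 × 0.1090
Δλ₁ = 0.2645 pm

For θ₂ = 102°:
Δλ₂ = 2.4263 × (1 - cos(102°))
Δλ₂ = 2.4263 × 1.2079
Δλ₂ = 2.9308 pm

The 102° angle produces the larger shift.
Ratio: 2.9308/0.2645 = 11.082

(Intermediate values are shown rounded; full precision is carried through to the final answer.)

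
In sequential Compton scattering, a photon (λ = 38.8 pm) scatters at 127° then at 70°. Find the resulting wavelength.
44.2830 pm

Apply Compton shift twice:

First scattering at θ₁ = 127°:
Δλ₁ = λ_C(1 - cos(127°))
Δλ₁ = 2.4263 × 1.6018
Δλ₁ = 3.8865 pm

After first scattering:
λ₁ = 38.8 + 3.8865 = 42.6865 pm

Second scattering at θ₂ = 70°:
Δλ₂ = λ_C(1 - cos(70°))
Δλ₂ = 2.4263 × 0.6580
Δλ₂ = 1.5965 pm

Final wavelength:
λ₂ = 42.6865 + 1.5965 = 44.2830 pm

Total shift: Δλ_total = 3.8865 + 1.5965 = 5.4830 pm

(Intermediate values are shown rounded; full precision is carried through to the final answer.)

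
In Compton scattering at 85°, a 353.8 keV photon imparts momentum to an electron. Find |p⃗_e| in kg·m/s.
2.1297e-22 kg·m/s

The electron is initially at rest, so by conservation of momentum:
p⃗_e = p⃗₀ − p⃗'  (incident photon momentum minus scattered photon momentum)

Photon momentum magnitudes (p = h/λ = E/c):
λ₀ = hc/E₀ = 3.5044 pm → p₀ = h/λ₀ = 1.8908e-22 kg·m/s
Δλ = λ_C(1 − cos 85°) = 2.2148 pm
λ' = 5.7192 pm → p' = h/λ' = 1.1586e-22 kg·m/s

The scattered photon makes angle θ = 85° with the incident direction, so by the law of cosines:
|p⃗_e|² = p₀² + p'² − 2p₀p'cos θ
|p⃗_e|² = (1.8908e-22)² + (1.1586e-22)² − 2·1.8908e-22·1.1586e-22·cos(85°)
|p⃗_e| = 2.1297e-22 kg·m/s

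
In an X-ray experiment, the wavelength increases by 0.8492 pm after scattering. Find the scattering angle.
49.46°

From the Compton formula Δλ = λ_C(1 - cos θ), we can solve for θ:

cos θ = 1 - Δλ/λ_C

Given:
- Δλ = 0.8492 pm
- λ_C = h/(m_e·c) ≈ 2.42631024 pm

cos θ = 1 - 0.8492/2.42631024
cos θ = 1 - 0.349996
cos θ = 0.650004

θ = arccos(0.650004)
θ = 49.46°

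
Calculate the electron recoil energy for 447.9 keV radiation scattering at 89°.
207.2515 keV

By energy conservation: K_e = E_initial - E_final

First find the scattered photon energy:
Initial wavelength: λ = hc/E = 2.7681 pm
Compton shift: Δλ = λ_C(1 - cos(89°)) = 2.3840 pm
Final wavelength: λ' = 2.7681 + 2.3840 = 5.1521 pm
Final photon energy: E' = hc/λ' = 240.6485 keV

Electron kinetic energy:
K_e = E - E' = 447.9000 - 240.6485 = 207.2515 keV

(Intermediate values are shown rounded; full precision is carried through to the final answer.)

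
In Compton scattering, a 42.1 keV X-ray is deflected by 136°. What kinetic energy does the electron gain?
5.2236 keV

By energy conservation: K_e = E_initial - E_final

First find the scattered photon energy:
Initial wavelength: λ = hc/E = 29.4499 pm
Compton shift: Δλ = λ_C(1 - cos(136°)) = 4.1717 pm
Final wavelength: λ' = 29.4499 + 4.1717 = 33.6216 pm
Final photon energy: E' = hc/λ' = 36.8764 keV

Electron kinetic energy:
K_e = E - E' = 42.1000 - 36.8764 = 5.2236 keV

(Intermediate values are shown rounded; full precision is carried through to the final answer.)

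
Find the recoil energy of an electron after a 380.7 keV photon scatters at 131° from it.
210.2716 keV

By energy conservation: K_e = E_initial - E_final

First find the scattered photon energy:
Initial wavelength: λ = hc/E = 3.2567 pm
Compton shift: Δλ = λ_C(1 - cos(131°)) = 4.0181 pm
Final wavelength: λ' = 3.2567 + 4.0181 = 7.2749 pm
Final photon energy: E' = hc/λ' = 170.4284 keV

Electron kinetic energy:
K_e = E - E' = 380.7000 - 170.4284 = 210.2716 keV

(Intermediate values are shown rounded; full precision is carried through to the final answer.)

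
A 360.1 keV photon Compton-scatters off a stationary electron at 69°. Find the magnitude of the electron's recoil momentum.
1.9058e-22 kg·m/s

The electron is initially at rest, so by conservation of momentum:
p⃗_e = p⃗₀ − p⃗'  (incident photon momentum minus scattered photon momentum)

Photon momentum magnitudes (p = h/λ = E/c):
λ₀ = hc/E₀ = 3.4430 pm → p₀ = h/λ₀ = 1.9245e-22 kg·m/s
Δλ = λ_C(1 − cos 69°) = 1.5568 pm
λ' = 4.9998 pm → p' = h/λ' = 1.3253e-22 kg·m/s

The scattered photon makes angle θ = 69° with the incident direction, so by the law of cosines:
|p⃗_e|² = p₀² + p'² − 2p₀p'cos θ
|p⃗_e|² = (1.9245e-22)² + (1.3253e-22)² − 2·1.9245e-22·1.3253e-22·cos(69°)
|p⃗_e| = 1.9058e-22 kg·m/s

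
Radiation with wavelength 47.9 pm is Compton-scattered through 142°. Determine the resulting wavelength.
52.2383 pm

Using the Compton scattering formula:
λ' = λ + Δλ = λ + λ_C(1 - cos θ)

Given:
- Initial wavelength λ = 47.9 pm
- Scattering angle θ = 142°
- Compton wavelength λ_C ≈ 2.4263 pm

Calculate the shift:
Δλ = 2.4263 × (1 - cos(142°))
Δλ = 2.4263 × 1.7880
Δλ = 4.3383 pm

Final wavelength:
λ' = 47.9 + 4.3383 = 52.2383 pm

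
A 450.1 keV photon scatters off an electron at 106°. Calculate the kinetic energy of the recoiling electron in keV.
238.1498 keV

By energy conservation: K_e = E_initial - E_final

First find the scattered photon energy:
Initial wavelength: λ = hc/E = 2.7546 pm
Compton shift: Δλ = λ_C(1 - cos(106°)) = 3.0951 pm
Final wavelength: λ' = 2.7546 + 3.0951 = 5.8497 pm
Final photon energy: E' = hc/λ' = 211.9502 keV

Electron kinetic energy:
K_e = E - E' = 450.1000 - 211.9502 = 238.1498 keV

(Intermediate values are shown rounded; full precision is carried through to the final answer.)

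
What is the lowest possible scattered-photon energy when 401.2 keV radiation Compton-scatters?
156.0933 keV (at θ = 180°)

The scattered photon has minimum energy when its wavelength is maximum, i.e., when the Compton shift Δλ = λ_C(1 − cos θ) is maximum. This occurs at θ = 180° (backscattering), giving Δλ_max = 2λ_C = 4.8526 pm.

Initial wavelength: λ₀ = hc/E₀ = 3.0903 pm
Maximum final wavelength: λ'_max = λ₀ + 2λ_C = 3.0903 + 4.8526 = 7.9430 pm
Minimum final energy: E'_min = hc/λ'_max = 156.0933 keV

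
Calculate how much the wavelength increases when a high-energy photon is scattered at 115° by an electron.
3.4517 pm

Using the Compton scattering formula:
Δλ = λ_C(1 - cos θ)

where λ_C = h/(m_e·c) ≈ 2.4263 pm is the Compton wavelength of an electron.

For θ = 115°:
cos(115°) = -0.4226
1 - cos(115°) = 1.4226

Δλ = 2.4263 × 1.4226
Δλ = 3.4517 pm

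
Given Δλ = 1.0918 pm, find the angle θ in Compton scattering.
56.63°

From the Compton formula Δλ = λ_C(1 - cos θ), we can solve for θ:

cos θ = 1 - Δλ/λ_C

Given:
- Δλ = 1.0918 pm
- λ_C = h/(m_e·c) ≈ 2.42631024 pm

cos θ = 1 - 1.0918/2.42631024
cos θ = 1 - 0.449984
cos θ = 0.550016

θ = arccos(0.550016)
θ = 56.63°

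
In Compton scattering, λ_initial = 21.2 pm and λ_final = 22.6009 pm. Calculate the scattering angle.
65.00°

First find the wavelength shift:
Δλ = λ' - λ = 22.6009 - 21.2 = 1.4009 pm

Using Δλ = λ_C(1 - cos θ), with λ_C = h/(m_e·c) ≈ 2.42631024 pm:
cos θ = 1 - Δλ/λ_C
cos θ = 1 - 1.4009/2.42631024
cos θ = 0.422621

θ = arccos(0.422621)
θ = 65.00°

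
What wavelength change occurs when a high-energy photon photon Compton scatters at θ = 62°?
1.2872 pm

Using the Compton scattering formula:
Δλ = λ_C(1 - cos θ)

where λ_C = h/(m_e·c) ≈ 2.4263 pm is the Compton wavelength of an electron.

For θ = 62°:
cos(62°) = 0.4695
1 - cos(62°) = 0.5305

Δλ = 2.4263 × 0.5305
Δλ = 1.2872 pm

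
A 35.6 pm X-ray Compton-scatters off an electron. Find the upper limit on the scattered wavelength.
40.4526 pm (at θ = 180°)

The Compton shift is Δλ = λ_C(1 − cos θ).

Since cos θ ranges from −1 to 1, the factor (1 − cos θ) ranges from 0 to 2; the maximum shift occurs at θ = 180° (backscattering):
Δλ_max = 2λ_C = 2 × 2.4263 pm = 4.8526 pm

Maximum scattered wavelength:
λ'_max = λ₀ + Δλ_max = 35.6 + 4.8526 = 40.4526 pm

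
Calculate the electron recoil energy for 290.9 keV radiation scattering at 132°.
141.7356 keV

By energy conservation: K_e = E_initial - E_final

First find the scattered photon energy:
Initial wavelength: λ = hc/E = 4.2621 pm
Compton shift: Δλ = λ_C(1 - cos(132°)) = 4.0498 pm
Final wavelength: λ' = 4.2621 + 4.0498 = 8.3119 pm
Final photon energy: E' = hc/λ' = 149.1644 keV

Electron kinetic energy:
K_e = E - E' = 290.9000 - 149.1644 = 141.7356 keV

(Intermediate values are shown rounded; full precision is carried through to the final answer.)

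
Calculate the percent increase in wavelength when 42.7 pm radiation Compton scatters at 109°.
7.5322%

Calculate the Compton shift:
Δλ = λ_C(1 - cos(109°))
Δλ = 2.4263 × (1 - cos(109°))
Δλ = 2.4263 × 1.3256
Δλ = 3.2162 pm

Percentage change:
(Δλ/λ₀) × 100 = (3.2162/42.7) × 100
= 7.5322%

(Intermediate values are shown rounded; full precision is carried through to the final answer.)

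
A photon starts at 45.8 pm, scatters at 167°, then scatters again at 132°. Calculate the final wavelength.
54.6403 pm

Apply Compton shift twice:

First scattering at θ₁ = 167°:
Δλ₁ = λ_C(1 - cos(167°))
Δλ₁ = 2.4263 × 1.9744
Δλ₁ = 4.7904 pm

After first scattering:
λ₁ = 45.8 + 4.7904 = 50.5904 pm

Second scattering at θ₂ = 132°:
Δλ₂ = λ_C(1 - cos(132°))
Δλ₂ = 2.4263 × 1.6691
Δλ₂ = 4.0498 pm

Final wavelength:
λ₂ = 50.5904 + 4.0498 = 54.6403 pm

Total shift: Δλ_total = 4.7904 + 4.0498 = 8.8403 pm

(Intermediate values are shown rounded; full precision is carried through to the final answer.)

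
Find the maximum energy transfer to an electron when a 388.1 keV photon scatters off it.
234.0300 keV

Maximum energy transfer occurs at θ = 180° (backscattering).

Initial photon: E₀ = 388.1 keV → λ₀ = 3.1946 pm

Maximum Compton shift (at 180°):
Δλ_max = 2λ_C = 2 × 2.4263 = 4.8526 pm

Final wavelength:
λ' = 3.1946 + 4.8526 = 8.0473 pm

Minimum photon energy (maximum energy to electron):
E'_min = hc/λ' = 154.0700 keV

Maximum electron kinetic energy:
K_max = E₀ - E'_min = 388.1000 - 154.0700 = 234.0300 keV

(Intermediate values are shown rounded; full precision is carried through to the final answer.)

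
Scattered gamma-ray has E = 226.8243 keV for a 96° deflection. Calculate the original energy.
445.0001 keV

Convert final energy to wavelength (hc ≈ 1239.842 keV·pm):
λ' = hc/E' = 1239.842 / 226.8243 = 5.4661 pm

Calculate the Compton shift:
Δλ = λ_C(1 - cos(96°))
Δλ = 2.4263 × (1 - cos(96°))
Δλ = 2.6799 pm

Initial wavelength:
λ = λ' - Δλ = 5.4661 - 2.6799 = 2.7862 pm

Initial energy:
E = hc/λ = 1239.842 / 2.7862 = 445.0001 keV

(Intermediate values are shown rounded; full precision is carried through to the final answer.)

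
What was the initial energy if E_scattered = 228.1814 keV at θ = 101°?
487.3002 keV

Convert final energy to wavelength (hc ≈ 1239.842 keV·pm):
λ' = hc/E' = 1239.842 / 228.1814 = 5.4336 pm

Calculate the Compton shift:
Δλ = λ_C(1 - cos(101°))
Δλ = 2.4263 × (1 - cos(101°))
Δλ = 2.8893 pm

Initial wavelength:
λ = λ' - Δλ = 5.4336 - 2.8893 = 2.5443 pm

Initial energy:
E = hc/λ = 1239.842 / 2.5443 = 487.3002 keV

(Intermediate values are shown rounded; full precision is carried through to the final answer.)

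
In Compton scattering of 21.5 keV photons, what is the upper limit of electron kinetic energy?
1.6688 keV

Maximum energy transfer occurs at θ = 180° (backscattering).

Initial photon: E₀ = 21.5 keV → λ₀ = 57.6671 pm

Maximum Compton shift (at 180°):
Δλ_max = 2λ_C = 2 × 2.4263 = 4.8526 pm

Final wavelength:
λ' = 57.6671 + 4.8526 = 62.5197 pm

Minimum photon energy (maximum energy to electron):
E'_min = hc/λ' = 19.8312 keV

Maximum electron kinetic energy:
K_max = E₀ - E'_min = 21.5000 - 19.8312 = 1.6688 keV

(Intermediate values are shown rounded; full precision is carried through to the final answer.)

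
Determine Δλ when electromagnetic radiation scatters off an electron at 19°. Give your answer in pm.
0.1322 pm

Using the Compton scattering formula:
Δλ = λ_C(1 - cos θ)

where λ_C = h/(m_e·c) ≈ 2.4263 pm is the Compton wavelength of an electron.

For θ = 19°:
cos(19°) = 0.9455
1 - cos(19°) = 0.0545

Δλ = 2.4263 × 0.0545
Δλ = 0.1322 pm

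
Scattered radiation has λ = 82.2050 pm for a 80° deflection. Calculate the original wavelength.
80.2000 pm

From λ' = λ + Δλ, we have λ = λ' - Δλ

First calculate the Compton shift:
Δλ = λ_C(1 - cos θ)
Δλ = 2.4263 × (1 - cos(80°))
Δλ = 2.4263 × 0.8264
Δλ = 2.0050 pm

Initial wavelength:
λ = λ' - Δλ
λ = 82.2050 - 2.0050
λ = 80.2000 pm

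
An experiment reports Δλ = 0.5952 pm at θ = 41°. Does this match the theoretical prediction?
Yes, consistent

Calculate the expected shift for θ = 41°:

Δλ_expected = λ_C(1 - cos(41°))
Δλ_expected = 2.4263 × (1 - cos(41°))
Δλ_expected = 2.4263 × 0.2453
Δλ_expected = 0.5952 pm

Given shift: 0.5952 pm
Expected shift: 0.5952 pm
Difference: 0.0000 pm

The values match. This is consistent with Compton scattering at the stated angle.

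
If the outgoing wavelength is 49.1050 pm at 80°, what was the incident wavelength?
47.1000 pm

From λ' = λ + Δλ, we have λ = λ' - Δλ

First calculate the Compton shift:
Δλ = λ_C(1 - cos θ)
Δλ = 2.4263 × (1 - cos(80°))
Δλ = 2.4263 × 0.8264
Δλ = 2.0050 pm

Initial wavelength:
λ = λ' - Δλ
λ = 49.1050 - 2.0050
λ = 47.1000 pm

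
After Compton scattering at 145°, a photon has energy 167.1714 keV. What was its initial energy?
412.9002 keV

Convert final energy to wavelength (hc ≈ 1239.842 keV·pm):
λ' = hc/E' = 1239.842 / 167.1714 = 7.4166 pm

Calculate the Compton shift:
Δλ = λ_C(1 - cos(145°))
Δλ = 2.4263 × (1 - cos(145°))
Δλ = 4.4138 pm

Initial wavelength:
λ = λ' - Δλ = 7.4166 - 4.4138 = 3.0028 pm

Initial energy:
E = hc/λ = 1239.842 / 3.0028 = 412.9002 keV

(Intermediate values are shown rounded; full precision is carried through to the final answer.)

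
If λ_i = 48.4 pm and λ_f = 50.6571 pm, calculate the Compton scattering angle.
86.00°

First find the wavelength shift:
Δλ = λ' - λ = 50.6571 - 48.4 = 2.2571 pm

Using Δλ = λ_C(1 - cos θ), with λ_C = h/(m_e·c) ≈ 2.42631024 pm:
cos θ = 1 - Δλ/λ_C
cos θ = 1 - 2.2571/2.42631024
cos θ = 0.069740

θ = arccos(0.069740)
θ = 86.00°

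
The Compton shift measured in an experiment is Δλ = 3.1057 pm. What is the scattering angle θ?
106.26°

From the Compton formula Δλ = λ_C(1 - cos θ), we can solve for θ:

cos θ = 1 - Δλ/λ_C

Given:
- Δλ = 3.1057 pm
- λ_C = h/(m_e·c) ≈ 2.42631024 pm

cos θ = 1 - 3.1057/2.42631024
cos θ = 1 - 1.280009
cos θ = -0.280009

θ = arccos(-0.280009)
θ = 106.26°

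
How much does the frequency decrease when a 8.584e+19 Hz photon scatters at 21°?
3.786e+18 Hz (decrease)

Convert frequency to wavelength (c = 299792458 m/s):
λ₀ = c/f₀ = 299792458/8.584e+19 = 3.4924564e-12 m = 3.4925 pm

Calculate Compton shift:
Δλ = λ_C(1 - cos(21°)) = 0.1612 pm

Final wavelength:
λ' = λ₀ + Δλ = 3.4925 + 0.1612 = 3.6536 pm

Final frequency:
f' = c/λ' = 299792458/3.6536109e-12 = 8.2053745e+19 Hz

Frequency shift (decrease):
Δf = f₀ - f' = 8.584e+19 - 8.2053745e+19 = 3.786e+18 Hz

(Intermediate values are shown rounded; full precision is carried through to the final answer.)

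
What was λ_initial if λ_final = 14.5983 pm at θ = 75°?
12.8000 pm

From λ' = λ + Δλ, we have λ = λ' - Δλ

First calculate the Compton shift:
Δλ = λ_C(1 - cos θ)
Δλ = 2.4263 × (1 - cos(75°))
Δλ = 2.4263 × 0.7412
Δλ = 1.7983 pm

Initial wavelength:
λ = λ' - Δλ
λ = 14.5983 - 1.7983
λ = 12.8000 pm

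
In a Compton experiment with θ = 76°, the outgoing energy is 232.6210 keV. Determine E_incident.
355.1999 keV

Convert final energy to wavelength (hc ≈ 1239.842 keV·pm):
λ' = hc/E' = 1239.842 / 232.6210 = 5.3299 pm

Calculate the Compton shift:
Δλ = λ_C(1 - cos(76°))
Δλ = 2.4263 × (1 - cos(76°))
Δλ = 1.8393 pm

Initial wavelength:
λ = λ' - Δλ = 5.3299 - 1.8393 = 3.4905 pm

Initial energy:
E = hc/λ = 1239.842 / 3.4905 = 355.1999 keV

(Intermediate values are shown rounded; full precision is carried through to the final answer.)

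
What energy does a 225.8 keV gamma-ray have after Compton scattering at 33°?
210.7743 keV

First convert energy to wavelength:
λ = hc/E, with hc ≈ 1239.842 keV·pm (i.e. 1239.842 eV·nm)

For E = 225.8 keV = 225800 eV:
λ = 1239.842 keV·pm / 225.8 keV
λ = 5.4909 pm

Calculate the Compton shift:
Δλ = λ_C(1 - cos(33°)) = 2.4263 × 0.1613
Δλ = 0.3914 pm

Final wavelength:
λ' = 5.4909 + 0.3914 = 5.8823 pm

Final energy:
E' = hc/λ' = 1239.842 / 5.8823 = 210.7743 keV

(Intermediate values are shown rounded; full precision is carried through to the final answer.)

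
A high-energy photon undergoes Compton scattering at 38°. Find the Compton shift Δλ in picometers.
0.5144 pm

Using the Compton scattering formula:
Δλ = λ_C(1 - cos θ)

where λ_C = h/(m_e·c) ≈ 2.4263 pm is the Compton wavelength of an electron.

For θ = 38°:
cos(38°) = 0.7880
1 - cos(38°) = 0.2120

Δλ = 2.4263 × 0.2120
Δλ = 0.5144 pm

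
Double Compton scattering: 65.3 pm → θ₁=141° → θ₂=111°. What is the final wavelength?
72.9077 pm

Apply Compton shift twice:

First scattering at θ₁ = 141°:
Δλ₁ = λ_C(1 - cos(141°))
Δλ₁ = 2.4263 × 1.7771
Δλ₁ = 4.3119 pm

After first scattering:
λ₁ = 65.3 + 4.3119 = 69.6119 pm

Second scattering at θ₂ = 111°:
Δλ₂ = λ_C(1 - cos(111°))
Δλ₂ = 2.4263 × 1.3584
Δλ₂ = 3.2958 pm

Final wavelength:
λ₂ = 69.6119 + 3.2958 = 72.9077 pm

Total shift: Δλ_total = 4.3119 + 3.2958 = 7.6077 pm

(Intermediate values are shown rounded; full precision is carried through to the final answer.)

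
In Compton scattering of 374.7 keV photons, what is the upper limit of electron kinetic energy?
222.7867 keV

Maximum energy transfer occurs at θ = 180° (backscattering).

Initial photon: E₀ = 374.7 keV → λ₀ = 3.3089 pm

Maximum Compton shift (at 180°):
Δλ_max = 2λ_C = 2 × 2.4263 = 4.8526 pm

Final wavelength:
λ' = 3.3089 + 4.8526 = 8.1615 pm

Minimum photon energy (maximum energy to electron):
E'_min = hc/λ' = 151.9133 keV

Maximum electron kinetic energy:
K_max = E₀ - E'_min = 374.7000 - 151.9133 = 222.7867 keV

(Intermediate values are shown rounded; full precision is carried through to the final answer.)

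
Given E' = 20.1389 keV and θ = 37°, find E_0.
20.3000 keV

Convert final energy to wavelength (hc ≈ 1239.842 keV·pm):
λ' = hc/E' = 1239.842 / 20.1389 = 61.5645 pm

Calculate the Compton shift:
Δλ = λ_C(1 - cos(37°))
Δλ = 2.4263 × (1 - cos(37°))
Δλ = 0.4886 pm

Initial wavelength:
λ = λ' - Δλ = 61.5645 - 0.4886 = 61.0760 pm

Initial energy:
E = hc/λ = 1239.842 / 61.0760 = 20.3000 keV

(Intermediate values are shown rounded; full precision is carried through to the final answer.)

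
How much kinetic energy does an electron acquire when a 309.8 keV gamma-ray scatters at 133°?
156.4135 keV

By energy conservation: K_e = E_initial - E_final

First find the scattered photon energy:
Initial wavelength: λ = hc/E = 4.0021 pm
Compton shift: Δλ = λ_C(1 - cos(133°)) = 4.0810 pm
Final wavelength: λ' = 4.0021 + 4.0810 = 8.0831 pm
Final photon energy: E' = hc/λ' = 153.3865 keV

Electron kinetic energy:
K_e = E - E' = 309.8000 - 153.3865 = 156.4135 keV

(Intermediate values are shown rounded; full precision is carried through to the final answer.)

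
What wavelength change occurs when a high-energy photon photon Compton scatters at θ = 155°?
4.6253 pm

Using the Compton scattering formula:
Δλ = λ_C(1 - cos θ)

where λ_C = h/(m_e·c) ≈ 2.4263 pm is the Compton wavelength of an electron.

For θ = 155°:
cos(155°) = -0.9063
1 - cos(155°) = 1.9063

Δλ = 2.4263 × 1.9063
Δλ = 4.6253 pm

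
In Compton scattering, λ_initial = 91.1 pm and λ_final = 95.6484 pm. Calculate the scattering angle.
151.00°

First find the wavelength shift:
Δλ = λ' - λ = 95.6484 - 91.1 = 4.5484 pm

Using Δλ = λ_C(1 - cos θ), with λ_C = h/(m_e·c) ≈ 2.42631024 pm:
cos θ = 1 - Δλ/λ_C
cos θ = 1 - 4.5484/2.42631024
cos θ = -0.874616

θ = arccos(-0.874616)
θ = 151.00°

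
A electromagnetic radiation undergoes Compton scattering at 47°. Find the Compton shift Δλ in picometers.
0.7716 pm

Using the Compton scattering formula:
Δλ = λ_C(1 - cos θ)

where λ_C = h/(m_e·c) ≈ 2.4263 pm is the Compton wavelength of an electron.

For θ = 47°:
cos(47°) = 0.6820
1 - cos(47°) = 0.3180

Δλ = 2.4263 × 0.3180
Δλ = 0.7716 pm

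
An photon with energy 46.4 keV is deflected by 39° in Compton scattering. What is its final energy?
45.4797 keV

First convert energy to wavelength:
λ = hc/E, with hc ≈ 1239.842 keV·pm (i.e. 1239.842 eV·nm)

For E = 46.4 keV = 46400 eV:
λ = 1239.842 keV·pm / 46.4 keV
λ = 26.7207 pm

Calculate the Compton shift:
Δλ = λ_C(1 - cos(39°)) = 2.4263 × 0.2229
Δλ = 0.5407 pm

Final wavelength:
λ' = 26.7207 + 0.5407 = 27.2614 pm

Final energy:
E' = hc/λ' = 1239.842 / 27.2614 = 45.4797 keV

(Intermediate values are shown rounded; full precision is carried through to the final answer.)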